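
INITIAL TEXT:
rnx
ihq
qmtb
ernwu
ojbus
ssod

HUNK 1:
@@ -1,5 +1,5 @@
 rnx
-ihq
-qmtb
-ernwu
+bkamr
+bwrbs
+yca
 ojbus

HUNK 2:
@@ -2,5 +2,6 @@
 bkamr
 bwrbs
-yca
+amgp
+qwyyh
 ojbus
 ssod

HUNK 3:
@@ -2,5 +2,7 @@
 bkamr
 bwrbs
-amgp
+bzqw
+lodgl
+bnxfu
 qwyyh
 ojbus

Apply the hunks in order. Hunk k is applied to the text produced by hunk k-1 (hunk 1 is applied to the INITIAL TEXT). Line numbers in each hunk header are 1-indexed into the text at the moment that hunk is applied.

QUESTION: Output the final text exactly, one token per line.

Answer: rnx
bkamr
bwrbs
bzqw
lodgl
bnxfu
qwyyh
ojbus
ssod

Derivation:
Hunk 1: at line 1 remove [ihq,qmtb,ernwu] add [bkamr,bwrbs,yca] -> 6 lines: rnx bkamr bwrbs yca ojbus ssod
Hunk 2: at line 2 remove [yca] add [amgp,qwyyh] -> 7 lines: rnx bkamr bwrbs amgp qwyyh ojbus ssod
Hunk 3: at line 2 remove [amgp] add [bzqw,lodgl,bnxfu] -> 9 lines: rnx bkamr bwrbs bzqw lodgl bnxfu qwyyh ojbus ssod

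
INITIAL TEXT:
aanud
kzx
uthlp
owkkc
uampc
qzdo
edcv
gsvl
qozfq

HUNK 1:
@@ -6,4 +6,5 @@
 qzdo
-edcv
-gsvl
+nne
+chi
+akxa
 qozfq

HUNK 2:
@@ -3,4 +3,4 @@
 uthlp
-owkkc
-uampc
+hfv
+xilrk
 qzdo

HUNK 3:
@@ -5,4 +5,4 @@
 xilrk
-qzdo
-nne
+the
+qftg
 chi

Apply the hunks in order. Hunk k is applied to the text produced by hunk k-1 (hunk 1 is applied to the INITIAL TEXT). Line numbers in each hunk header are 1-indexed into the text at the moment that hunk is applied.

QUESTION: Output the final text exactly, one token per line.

Hunk 1: at line 6 remove [edcv,gsvl] add [nne,chi,akxa] -> 10 lines: aanud kzx uthlp owkkc uampc qzdo nne chi akxa qozfq
Hunk 2: at line 3 remove [owkkc,uampc] add [hfv,xilrk] -> 10 lines: aanud kzx uthlp hfv xilrk qzdo nne chi akxa qozfq
Hunk 3: at line 5 remove [qzdo,nne] add [the,qftg] -> 10 lines: aanud kzx uthlp hfv xilrk the qftg chi akxa qozfq

Answer: aanud
kzx
uthlp
hfv
xilrk
the
qftg
chi
akxa
qozfq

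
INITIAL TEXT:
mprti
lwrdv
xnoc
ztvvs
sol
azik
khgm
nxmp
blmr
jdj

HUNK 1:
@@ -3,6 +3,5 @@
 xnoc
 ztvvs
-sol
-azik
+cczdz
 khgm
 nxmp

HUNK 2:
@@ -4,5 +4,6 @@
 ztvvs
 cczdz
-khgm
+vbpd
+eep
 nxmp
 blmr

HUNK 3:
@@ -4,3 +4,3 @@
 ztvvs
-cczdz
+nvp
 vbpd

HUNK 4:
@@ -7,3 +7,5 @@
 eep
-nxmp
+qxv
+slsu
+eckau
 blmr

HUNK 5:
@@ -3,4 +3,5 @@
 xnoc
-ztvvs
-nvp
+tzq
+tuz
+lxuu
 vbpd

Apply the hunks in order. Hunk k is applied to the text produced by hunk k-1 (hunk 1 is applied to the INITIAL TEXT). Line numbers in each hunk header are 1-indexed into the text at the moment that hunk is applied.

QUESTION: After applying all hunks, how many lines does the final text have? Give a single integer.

Answer: 13

Derivation:
Hunk 1: at line 3 remove [sol,azik] add [cczdz] -> 9 lines: mprti lwrdv xnoc ztvvs cczdz khgm nxmp blmr jdj
Hunk 2: at line 4 remove [khgm] add [vbpd,eep] -> 10 lines: mprti lwrdv xnoc ztvvs cczdz vbpd eep nxmp blmr jdj
Hunk 3: at line 4 remove [cczdz] add [nvp] -> 10 lines: mprti lwrdv xnoc ztvvs nvp vbpd eep nxmp blmr jdj
Hunk 4: at line 7 remove [nxmp] add [qxv,slsu,eckau] -> 12 lines: mprti lwrdv xnoc ztvvs nvp vbpd eep qxv slsu eckau blmr jdj
Hunk 5: at line 3 remove [ztvvs,nvp] add [tzq,tuz,lxuu] -> 13 lines: mprti lwrdv xnoc tzq tuz lxuu vbpd eep qxv slsu eckau blmr jdj
Final line count: 13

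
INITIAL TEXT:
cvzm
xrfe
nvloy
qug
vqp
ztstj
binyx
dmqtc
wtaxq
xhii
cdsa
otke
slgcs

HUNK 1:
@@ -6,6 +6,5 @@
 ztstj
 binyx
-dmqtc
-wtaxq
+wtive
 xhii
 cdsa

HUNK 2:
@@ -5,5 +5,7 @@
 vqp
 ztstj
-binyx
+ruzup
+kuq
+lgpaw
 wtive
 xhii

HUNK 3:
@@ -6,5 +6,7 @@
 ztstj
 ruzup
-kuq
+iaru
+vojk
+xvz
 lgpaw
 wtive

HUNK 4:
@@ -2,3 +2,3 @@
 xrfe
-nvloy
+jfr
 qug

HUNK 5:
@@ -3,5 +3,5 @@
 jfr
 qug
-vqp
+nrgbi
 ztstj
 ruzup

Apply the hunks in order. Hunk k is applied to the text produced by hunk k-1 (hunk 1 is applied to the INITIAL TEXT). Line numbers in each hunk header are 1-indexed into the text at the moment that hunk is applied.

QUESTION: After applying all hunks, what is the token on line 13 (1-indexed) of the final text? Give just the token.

Answer: xhii

Derivation:
Hunk 1: at line 6 remove [dmqtc,wtaxq] add [wtive] -> 12 lines: cvzm xrfe nvloy qug vqp ztstj binyx wtive xhii cdsa otke slgcs
Hunk 2: at line 5 remove [binyx] add [ruzup,kuq,lgpaw] -> 14 lines: cvzm xrfe nvloy qug vqp ztstj ruzup kuq lgpaw wtive xhii cdsa otke slgcs
Hunk 3: at line 6 remove [kuq] add [iaru,vojk,xvz] -> 16 lines: cvzm xrfe nvloy qug vqp ztstj ruzup iaru vojk xvz lgpaw wtive xhii cdsa otke slgcs
Hunk 4: at line 2 remove [nvloy] add [jfr] -> 16 lines: cvzm xrfe jfr qug vqp ztstj ruzup iaru vojk xvz lgpaw wtive xhii cdsa otke slgcs
Hunk 5: at line 3 remove [vqp] add [nrgbi] -> 16 lines: cvzm xrfe jfr qug nrgbi ztstj ruzup iaru vojk xvz lgpaw wtive xhii cdsa otke slgcs
Final line 13: xhii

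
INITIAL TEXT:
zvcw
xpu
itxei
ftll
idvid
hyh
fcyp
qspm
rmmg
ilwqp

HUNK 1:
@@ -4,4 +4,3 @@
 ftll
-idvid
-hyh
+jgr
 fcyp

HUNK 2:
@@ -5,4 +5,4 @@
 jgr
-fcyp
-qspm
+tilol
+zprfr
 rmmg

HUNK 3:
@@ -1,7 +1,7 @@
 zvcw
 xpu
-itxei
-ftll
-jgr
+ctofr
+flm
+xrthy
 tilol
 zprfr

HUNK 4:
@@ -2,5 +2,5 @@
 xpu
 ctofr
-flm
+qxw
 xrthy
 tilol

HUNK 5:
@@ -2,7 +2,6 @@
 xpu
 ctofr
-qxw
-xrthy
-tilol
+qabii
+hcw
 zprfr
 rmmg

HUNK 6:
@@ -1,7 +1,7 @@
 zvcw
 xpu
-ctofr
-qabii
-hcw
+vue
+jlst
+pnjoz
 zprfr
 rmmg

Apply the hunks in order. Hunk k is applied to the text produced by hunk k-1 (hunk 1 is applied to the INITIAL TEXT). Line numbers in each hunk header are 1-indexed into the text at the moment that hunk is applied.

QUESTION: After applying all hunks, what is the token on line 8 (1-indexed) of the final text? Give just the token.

Answer: ilwqp

Derivation:
Hunk 1: at line 4 remove [idvid,hyh] add [jgr] -> 9 lines: zvcw xpu itxei ftll jgr fcyp qspm rmmg ilwqp
Hunk 2: at line 5 remove [fcyp,qspm] add [tilol,zprfr] -> 9 lines: zvcw xpu itxei ftll jgr tilol zprfr rmmg ilwqp
Hunk 3: at line 1 remove [itxei,ftll,jgr] add [ctofr,flm,xrthy] -> 9 lines: zvcw xpu ctofr flm xrthy tilol zprfr rmmg ilwqp
Hunk 4: at line 2 remove [flm] add [qxw] -> 9 lines: zvcw xpu ctofr qxw xrthy tilol zprfr rmmg ilwqp
Hunk 5: at line 2 remove [qxw,xrthy,tilol] add [qabii,hcw] -> 8 lines: zvcw xpu ctofr qabii hcw zprfr rmmg ilwqp
Hunk 6: at line 1 remove [ctofr,qabii,hcw] add [vue,jlst,pnjoz] -> 8 lines: zvcw xpu vue jlst pnjoz zprfr rmmg ilwqp
Final line 8: ilwqp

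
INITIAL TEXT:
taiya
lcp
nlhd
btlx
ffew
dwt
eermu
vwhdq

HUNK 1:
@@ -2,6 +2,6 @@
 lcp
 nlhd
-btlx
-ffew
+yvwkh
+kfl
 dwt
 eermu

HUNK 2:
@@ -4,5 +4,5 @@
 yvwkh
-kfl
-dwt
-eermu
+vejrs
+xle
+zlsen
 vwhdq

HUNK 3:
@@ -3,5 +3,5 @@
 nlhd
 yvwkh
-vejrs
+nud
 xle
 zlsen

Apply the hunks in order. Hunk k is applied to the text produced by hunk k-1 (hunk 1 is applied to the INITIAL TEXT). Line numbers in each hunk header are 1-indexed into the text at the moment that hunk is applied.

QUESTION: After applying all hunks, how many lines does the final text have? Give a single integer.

Answer: 8

Derivation:
Hunk 1: at line 2 remove [btlx,ffew] add [yvwkh,kfl] -> 8 lines: taiya lcp nlhd yvwkh kfl dwt eermu vwhdq
Hunk 2: at line 4 remove [kfl,dwt,eermu] add [vejrs,xle,zlsen] -> 8 lines: taiya lcp nlhd yvwkh vejrs xle zlsen vwhdq
Hunk 3: at line 3 remove [vejrs] add [nud] -> 8 lines: taiya lcp nlhd yvwkh nud xle zlsen vwhdq
Final line count: 8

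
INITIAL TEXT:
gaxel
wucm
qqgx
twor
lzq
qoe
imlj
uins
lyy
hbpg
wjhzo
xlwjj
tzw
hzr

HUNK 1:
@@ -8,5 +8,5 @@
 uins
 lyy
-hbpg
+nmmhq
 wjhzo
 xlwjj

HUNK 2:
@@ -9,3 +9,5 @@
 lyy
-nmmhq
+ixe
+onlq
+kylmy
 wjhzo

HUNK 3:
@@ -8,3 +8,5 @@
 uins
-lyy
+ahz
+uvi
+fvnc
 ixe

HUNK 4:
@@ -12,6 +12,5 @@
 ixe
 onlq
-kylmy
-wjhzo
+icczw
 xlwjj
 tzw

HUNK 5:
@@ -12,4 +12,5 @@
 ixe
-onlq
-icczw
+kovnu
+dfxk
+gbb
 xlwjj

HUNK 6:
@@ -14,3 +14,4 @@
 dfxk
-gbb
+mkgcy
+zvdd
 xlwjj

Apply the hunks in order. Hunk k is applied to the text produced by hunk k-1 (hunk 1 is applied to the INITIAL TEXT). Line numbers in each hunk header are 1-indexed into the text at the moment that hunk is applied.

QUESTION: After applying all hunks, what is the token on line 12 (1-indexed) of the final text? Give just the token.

Answer: ixe

Derivation:
Hunk 1: at line 8 remove [hbpg] add [nmmhq] -> 14 lines: gaxel wucm qqgx twor lzq qoe imlj uins lyy nmmhq wjhzo xlwjj tzw hzr
Hunk 2: at line 9 remove [nmmhq] add [ixe,onlq,kylmy] -> 16 lines: gaxel wucm qqgx twor lzq qoe imlj uins lyy ixe onlq kylmy wjhzo xlwjj tzw hzr
Hunk 3: at line 8 remove [lyy] add [ahz,uvi,fvnc] -> 18 lines: gaxel wucm qqgx twor lzq qoe imlj uins ahz uvi fvnc ixe onlq kylmy wjhzo xlwjj tzw hzr
Hunk 4: at line 12 remove [kylmy,wjhzo] add [icczw] -> 17 lines: gaxel wucm qqgx twor lzq qoe imlj uins ahz uvi fvnc ixe onlq icczw xlwjj tzw hzr
Hunk 5: at line 12 remove [onlq,icczw] add [kovnu,dfxk,gbb] -> 18 lines: gaxel wucm qqgx twor lzq qoe imlj uins ahz uvi fvnc ixe kovnu dfxk gbb xlwjj tzw hzr
Hunk 6: at line 14 remove [gbb] add [mkgcy,zvdd] -> 19 lines: gaxel wucm qqgx twor lzq qoe imlj uins ahz uvi fvnc ixe kovnu dfxk mkgcy zvdd xlwjj tzw hzr
Final line 12: ixe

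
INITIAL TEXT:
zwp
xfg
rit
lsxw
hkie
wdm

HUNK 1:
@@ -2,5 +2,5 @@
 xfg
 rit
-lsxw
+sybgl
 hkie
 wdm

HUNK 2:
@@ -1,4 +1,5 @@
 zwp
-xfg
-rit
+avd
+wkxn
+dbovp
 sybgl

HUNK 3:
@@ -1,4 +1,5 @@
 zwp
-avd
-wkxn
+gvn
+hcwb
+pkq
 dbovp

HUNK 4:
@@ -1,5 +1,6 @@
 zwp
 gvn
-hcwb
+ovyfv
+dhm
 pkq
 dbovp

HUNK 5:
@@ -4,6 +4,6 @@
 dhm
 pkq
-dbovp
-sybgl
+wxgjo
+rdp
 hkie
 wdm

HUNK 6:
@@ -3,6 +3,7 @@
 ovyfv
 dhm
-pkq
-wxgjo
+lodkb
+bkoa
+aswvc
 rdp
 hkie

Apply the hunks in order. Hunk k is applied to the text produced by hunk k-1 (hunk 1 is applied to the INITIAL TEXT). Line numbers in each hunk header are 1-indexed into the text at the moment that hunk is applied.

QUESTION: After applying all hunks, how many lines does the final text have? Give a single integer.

Answer: 10

Derivation:
Hunk 1: at line 2 remove [lsxw] add [sybgl] -> 6 lines: zwp xfg rit sybgl hkie wdm
Hunk 2: at line 1 remove [xfg,rit] add [avd,wkxn,dbovp] -> 7 lines: zwp avd wkxn dbovp sybgl hkie wdm
Hunk 3: at line 1 remove [avd,wkxn] add [gvn,hcwb,pkq] -> 8 lines: zwp gvn hcwb pkq dbovp sybgl hkie wdm
Hunk 4: at line 1 remove [hcwb] add [ovyfv,dhm] -> 9 lines: zwp gvn ovyfv dhm pkq dbovp sybgl hkie wdm
Hunk 5: at line 4 remove [dbovp,sybgl] add [wxgjo,rdp] -> 9 lines: zwp gvn ovyfv dhm pkq wxgjo rdp hkie wdm
Hunk 6: at line 3 remove [pkq,wxgjo] add [lodkb,bkoa,aswvc] -> 10 lines: zwp gvn ovyfv dhm lodkb bkoa aswvc rdp hkie wdm
Final line count: 10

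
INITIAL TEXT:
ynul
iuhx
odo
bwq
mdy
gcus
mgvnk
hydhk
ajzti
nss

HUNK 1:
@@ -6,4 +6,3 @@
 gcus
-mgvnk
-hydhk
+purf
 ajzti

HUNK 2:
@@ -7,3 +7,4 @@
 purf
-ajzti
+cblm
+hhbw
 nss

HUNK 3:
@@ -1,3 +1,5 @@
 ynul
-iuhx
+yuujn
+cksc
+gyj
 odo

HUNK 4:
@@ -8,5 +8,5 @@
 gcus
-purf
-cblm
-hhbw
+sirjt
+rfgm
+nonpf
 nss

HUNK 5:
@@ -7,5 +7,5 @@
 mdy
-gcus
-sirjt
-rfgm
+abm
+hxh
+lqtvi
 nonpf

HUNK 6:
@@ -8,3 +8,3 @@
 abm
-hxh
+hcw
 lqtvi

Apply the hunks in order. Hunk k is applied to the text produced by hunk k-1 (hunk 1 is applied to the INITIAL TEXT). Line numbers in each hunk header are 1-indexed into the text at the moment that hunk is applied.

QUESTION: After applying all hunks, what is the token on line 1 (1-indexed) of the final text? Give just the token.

Hunk 1: at line 6 remove [mgvnk,hydhk] add [purf] -> 9 lines: ynul iuhx odo bwq mdy gcus purf ajzti nss
Hunk 2: at line 7 remove [ajzti] add [cblm,hhbw] -> 10 lines: ynul iuhx odo bwq mdy gcus purf cblm hhbw nss
Hunk 3: at line 1 remove [iuhx] add [yuujn,cksc,gyj] -> 12 lines: ynul yuujn cksc gyj odo bwq mdy gcus purf cblm hhbw nss
Hunk 4: at line 8 remove [purf,cblm,hhbw] add [sirjt,rfgm,nonpf] -> 12 lines: ynul yuujn cksc gyj odo bwq mdy gcus sirjt rfgm nonpf nss
Hunk 5: at line 7 remove [gcus,sirjt,rfgm] add [abm,hxh,lqtvi] -> 12 lines: ynul yuujn cksc gyj odo bwq mdy abm hxh lqtvi nonpf nss
Hunk 6: at line 8 remove [hxh] add [hcw] -> 12 lines: ynul yuujn cksc gyj odo bwq mdy abm hcw lqtvi nonpf nss
Final line 1: ynul

Answer: ynul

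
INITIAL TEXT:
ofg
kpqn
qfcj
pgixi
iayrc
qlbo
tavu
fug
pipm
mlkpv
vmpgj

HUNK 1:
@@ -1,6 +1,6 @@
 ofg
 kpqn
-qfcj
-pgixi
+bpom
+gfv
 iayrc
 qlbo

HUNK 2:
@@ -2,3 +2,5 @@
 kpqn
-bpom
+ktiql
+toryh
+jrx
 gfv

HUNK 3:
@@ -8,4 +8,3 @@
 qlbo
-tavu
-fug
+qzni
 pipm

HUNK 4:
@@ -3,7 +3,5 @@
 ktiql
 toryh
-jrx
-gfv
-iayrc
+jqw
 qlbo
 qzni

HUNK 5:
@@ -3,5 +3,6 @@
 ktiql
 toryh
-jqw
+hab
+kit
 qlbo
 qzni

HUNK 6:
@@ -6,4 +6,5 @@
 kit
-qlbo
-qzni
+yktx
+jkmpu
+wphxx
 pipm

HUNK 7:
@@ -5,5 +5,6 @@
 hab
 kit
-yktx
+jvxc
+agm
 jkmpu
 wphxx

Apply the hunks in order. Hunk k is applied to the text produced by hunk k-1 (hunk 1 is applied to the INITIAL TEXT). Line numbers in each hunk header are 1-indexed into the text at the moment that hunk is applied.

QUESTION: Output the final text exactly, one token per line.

Answer: ofg
kpqn
ktiql
toryh
hab
kit
jvxc
agm
jkmpu
wphxx
pipm
mlkpv
vmpgj

Derivation:
Hunk 1: at line 1 remove [qfcj,pgixi] add [bpom,gfv] -> 11 lines: ofg kpqn bpom gfv iayrc qlbo tavu fug pipm mlkpv vmpgj
Hunk 2: at line 2 remove [bpom] add [ktiql,toryh,jrx] -> 13 lines: ofg kpqn ktiql toryh jrx gfv iayrc qlbo tavu fug pipm mlkpv vmpgj
Hunk 3: at line 8 remove [tavu,fug] add [qzni] -> 12 lines: ofg kpqn ktiql toryh jrx gfv iayrc qlbo qzni pipm mlkpv vmpgj
Hunk 4: at line 3 remove [jrx,gfv,iayrc] add [jqw] -> 10 lines: ofg kpqn ktiql toryh jqw qlbo qzni pipm mlkpv vmpgj
Hunk 5: at line 3 remove [jqw] add [hab,kit] -> 11 lines: ofg kpqn ktiql toryh hab kit qlbo qzni pipm mlkpv vmpgj
Hunk 6: at line 6 remove [qlbo,qzni] add [yktx,jkmpu,wphxx] -> 12 lines: ofg kpqn ktiql toryh hab kit yktx jkmpu wphxx pipm mlkpv vmpgj
Hunk 7: at line 5 remove [yktx] add [jvxc,agm] -> 13 lines: ofg kpqn ktiql toryh hab kit jvxc agm jkmpu wphxx pipm mlkpv vmpgj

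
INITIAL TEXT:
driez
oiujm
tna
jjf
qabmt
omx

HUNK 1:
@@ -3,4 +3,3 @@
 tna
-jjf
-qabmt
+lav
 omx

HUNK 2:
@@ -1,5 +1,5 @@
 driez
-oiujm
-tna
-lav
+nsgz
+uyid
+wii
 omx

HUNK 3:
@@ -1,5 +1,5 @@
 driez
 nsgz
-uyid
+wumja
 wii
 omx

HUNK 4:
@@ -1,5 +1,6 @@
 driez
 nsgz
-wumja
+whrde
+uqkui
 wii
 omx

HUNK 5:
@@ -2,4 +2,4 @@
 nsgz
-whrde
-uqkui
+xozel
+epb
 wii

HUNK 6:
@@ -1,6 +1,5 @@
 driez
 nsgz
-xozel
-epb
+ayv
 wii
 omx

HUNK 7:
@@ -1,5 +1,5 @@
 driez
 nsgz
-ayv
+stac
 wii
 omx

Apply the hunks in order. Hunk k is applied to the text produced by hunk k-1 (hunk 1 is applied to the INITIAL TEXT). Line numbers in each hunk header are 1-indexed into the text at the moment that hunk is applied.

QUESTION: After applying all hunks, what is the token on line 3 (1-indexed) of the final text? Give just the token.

Answer: stac

Derivation:
Hunk 1: at line 3 remove [jjf,qabmt] add [lav] -> 5 lines: driez oiujm tna lav omx
Hunk 2: at line 1 remove [oiujm,tna,lav] add [nsgz,uyid,wii] -> 5 lines: driez nsgz uyid wii omx
Hunk 3: at line 1 remove [uyid] add [wumja] -> 5 lines: driez nsgz wumja wii omx
Hunk 4: at line 1 remove [wumja] add [whrde,uqkui] -> 6 lines: driez nsgz whrde uqkui wii omx
Hunk 5: at line 2 remove [whrde,uqkui] add [xozel,epb] -> 6 lines: driez nsgz xozel epb wii omx
Hunk 6: at line 1 remove [xozel,epb] add [ayv] -> 5 lines: driez nsgz ayv wii omx
Hunk 7: at line 1 remove [ayv] add [stac] -> 5 lines: driez nsgz stac wii omx
Final line 3: stac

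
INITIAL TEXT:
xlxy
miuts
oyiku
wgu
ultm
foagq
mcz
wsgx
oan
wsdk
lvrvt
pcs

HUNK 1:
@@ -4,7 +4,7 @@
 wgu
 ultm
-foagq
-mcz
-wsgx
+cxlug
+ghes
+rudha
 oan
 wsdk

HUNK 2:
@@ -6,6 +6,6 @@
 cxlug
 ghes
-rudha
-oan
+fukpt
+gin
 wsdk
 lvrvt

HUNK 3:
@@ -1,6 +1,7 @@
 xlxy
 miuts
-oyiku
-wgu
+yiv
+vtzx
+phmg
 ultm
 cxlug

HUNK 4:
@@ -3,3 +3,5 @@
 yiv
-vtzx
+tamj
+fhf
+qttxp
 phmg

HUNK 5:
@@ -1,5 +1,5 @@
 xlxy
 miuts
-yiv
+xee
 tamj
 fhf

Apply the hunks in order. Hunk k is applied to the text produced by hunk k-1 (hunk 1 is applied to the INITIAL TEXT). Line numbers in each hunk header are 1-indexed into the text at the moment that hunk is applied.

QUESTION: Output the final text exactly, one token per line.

Answer: xlxy
miuts
xee
tamj
fhf
qttxp
phmg
ultm
cxlug
ghes
fukpt
gin
wsdk
lvrvt
pcs

Derivation:
Hunk 1: at line 4 remove [foagq,mcz,wsgx] add [cxlug,ghes,rudha] -> 12 lines: xlxy miuts oyiku wgu ultm cxlug ghes rudha oan wsdk lvrvt pcs
Hunk 2: at line 6 remove [rudha,oan] add [fukpt,gin] -> 12 lines: xlxy miuts oyiku wgu ultm cxlug ghes fukpt gin wsdk lvrvt pcs
Hunk 3: at line 1 remove [oyiku,wgu] add [yiv,vtzx,phmg] -> 13 lines: xlxy miuts yiv vtzx phmg ultm cxlug ghes fukpt gin wsdk lvrvt pcs
Hunk 4: at line 3 remove [vtzx] add [tamj,fhf,qttxp] -> 15 lines: xlxy miuts yiv tamj fhf qttxp phmg ultm cxlug ghes fukpt gin wsdk lvrvt pcs
Hunk 5: at line 1 remove [yiv] add [xee] -> 15 lines: xlxy miuts xee tamj fhf qttxp phmg ultm cxlug ghes fukpt gin wsdk lvrvt pcs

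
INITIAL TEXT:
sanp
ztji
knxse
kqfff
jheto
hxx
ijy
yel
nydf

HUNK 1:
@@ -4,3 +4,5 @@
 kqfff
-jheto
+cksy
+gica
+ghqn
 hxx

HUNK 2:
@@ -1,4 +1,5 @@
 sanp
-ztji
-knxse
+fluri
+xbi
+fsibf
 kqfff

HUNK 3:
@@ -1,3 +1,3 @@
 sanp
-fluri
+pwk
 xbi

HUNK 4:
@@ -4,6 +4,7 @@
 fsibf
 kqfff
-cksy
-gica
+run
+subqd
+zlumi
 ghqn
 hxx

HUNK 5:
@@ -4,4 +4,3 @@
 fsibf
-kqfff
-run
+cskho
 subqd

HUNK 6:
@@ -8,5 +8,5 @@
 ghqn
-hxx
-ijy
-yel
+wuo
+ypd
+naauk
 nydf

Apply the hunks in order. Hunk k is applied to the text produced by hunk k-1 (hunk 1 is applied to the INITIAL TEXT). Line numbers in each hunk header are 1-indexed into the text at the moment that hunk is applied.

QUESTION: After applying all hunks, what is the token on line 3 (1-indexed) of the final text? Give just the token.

Hunk 1: at line 4 remove [jheto] add [cksy,gica,ghqn] -> 11 lines: sanp ztji knxse kqfff cksy gica ghqn hxx ijy yel nydf
Hunk 2: at line 1 remove [ztji,knxse] add [fluri,xbi,fsibf] -> 12 lines: sanp fluri xbi fsibf kqfff cksy gica ghqn hxx ijy yel nydf
Hunk 3: at line 1 remove [fluri] add [pwk] -> 12 lines: sanp pwk xbi fsibf kqfff cksy gica ghqn hxx ijy yel nydf
Hunk 4: at line 4 remove [cksy,gica] add [run,subqd,zlumi] -> 13 lines: sanp pwk xbi fsibf kqfff run subqd zlumi ghqn hxx ijy yel nydf
Hunk 5: at line 4 remove [kqfff,run] add [cskho] -> 12 lines: sanp pwk xbi fsibf cskho subqd zlumi ghqn hxx ijy yel nydf
Hunk 6: at line 8 remove [hxx,ijy,yel] add [wuo,ypd,naauk] -> 12 lines: sanp pwk xbi fsibf cskho subqd zlumi ghqn wuo ypd naauk nydf
Final line 3: xbi

Answer: xbi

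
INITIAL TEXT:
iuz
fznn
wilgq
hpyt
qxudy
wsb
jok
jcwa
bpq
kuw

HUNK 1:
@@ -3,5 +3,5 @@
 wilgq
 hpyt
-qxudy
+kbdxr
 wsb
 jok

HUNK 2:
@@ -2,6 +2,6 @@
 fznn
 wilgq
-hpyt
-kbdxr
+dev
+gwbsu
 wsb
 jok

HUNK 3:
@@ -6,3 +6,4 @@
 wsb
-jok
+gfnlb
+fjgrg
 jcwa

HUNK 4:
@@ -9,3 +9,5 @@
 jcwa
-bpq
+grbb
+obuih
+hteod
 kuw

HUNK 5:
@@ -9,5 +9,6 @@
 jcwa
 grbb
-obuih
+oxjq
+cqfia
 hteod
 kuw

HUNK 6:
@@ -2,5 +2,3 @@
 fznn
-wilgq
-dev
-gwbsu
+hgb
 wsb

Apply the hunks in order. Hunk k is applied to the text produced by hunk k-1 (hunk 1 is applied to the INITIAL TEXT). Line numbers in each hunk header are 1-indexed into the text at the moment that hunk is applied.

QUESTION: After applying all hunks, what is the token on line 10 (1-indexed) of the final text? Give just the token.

Hunk 1: at line 3 remove [qxudy] add [kbdxr] -> 10 lines: iuz fznn wilgq hpyt kbdxr wsb jok jcwa bpq kuw
Hunk 2: at line 2 remove [hpyt,kbdxr] add [dev,gwbsu] -> 10 lines: iuz fznn wilgq dev gwbsu wsb jok jcwa bpq kuw
Hunk 3: at line 6 remove [jok] add [gfnlb,fjgrg] -> 11 lines: iuz fznn wilgq dev gwbsu wsb gfnlb fjgrg jcwa bpq kuw
Hunk 4: at line 9 remove [bpq] add [grbb,obuih,hteod] -> 13 lines: iuz fznn wilgq dev gwbsu wsb gfnlb fjgrg jcwa grbb obuih hteod kuw
Hunk 5: at line 9 remove [obuih] add [oxjq,cqfia] -> 14 lines: iuz fznn wilgq dev gwbsu wsb gfnlb fjgrg jcwa grbb oxjq cqfia hteod kuw
Hunk 6: at line 2 remove [wilgq,dev,gwbsu] add [hgb] -> 12 lines: iuz fznn hgb wsb gfnlb fjgrg jcwa grbb oxjq cqfia hteod kuw
Final line 10: cqfia

Answer: cqfia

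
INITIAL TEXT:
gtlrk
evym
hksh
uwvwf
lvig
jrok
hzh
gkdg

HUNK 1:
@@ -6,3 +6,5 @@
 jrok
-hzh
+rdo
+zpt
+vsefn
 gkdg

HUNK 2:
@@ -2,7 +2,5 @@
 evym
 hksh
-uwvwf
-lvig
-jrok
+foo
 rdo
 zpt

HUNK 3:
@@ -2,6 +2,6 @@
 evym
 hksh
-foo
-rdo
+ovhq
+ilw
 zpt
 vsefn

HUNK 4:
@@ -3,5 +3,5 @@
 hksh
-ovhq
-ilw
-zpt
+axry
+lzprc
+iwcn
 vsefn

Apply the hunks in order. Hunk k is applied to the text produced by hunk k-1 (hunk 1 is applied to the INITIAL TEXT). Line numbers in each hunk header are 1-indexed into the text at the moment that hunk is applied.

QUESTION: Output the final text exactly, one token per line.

Answer: gtlrk
evym
hksh
axry
lzprc
iwcn
vsefn
gkdg

Derivation:
Hunk 1: at line 6 remove [hzh] add [rdo,zpt,vsefn] -> 10 lines: gtlrk evym hksh uwvwf lvig jrok rdo zpt vsefn gkdg
Hunk 2: at line 2 remove [uwvwf,lvig,jrok] add [foo] -> 8 lines: gtlrk evym hksh foo rdo zpt vsefn gkdg
Hunk 3: at line 2 remove [foo,rdo] add [ovhq,ilw] -> 8 lines: gtlrk evym hksh ovhq ilw zpt vsefn gkdg
Hunk 4: at line 3 remove [ovhq,ilw,zpt] add [axry,lzprc,iwcn] -> 8 lines: gtlrk evym hksh axry lzprc iwcn vsefn gkdg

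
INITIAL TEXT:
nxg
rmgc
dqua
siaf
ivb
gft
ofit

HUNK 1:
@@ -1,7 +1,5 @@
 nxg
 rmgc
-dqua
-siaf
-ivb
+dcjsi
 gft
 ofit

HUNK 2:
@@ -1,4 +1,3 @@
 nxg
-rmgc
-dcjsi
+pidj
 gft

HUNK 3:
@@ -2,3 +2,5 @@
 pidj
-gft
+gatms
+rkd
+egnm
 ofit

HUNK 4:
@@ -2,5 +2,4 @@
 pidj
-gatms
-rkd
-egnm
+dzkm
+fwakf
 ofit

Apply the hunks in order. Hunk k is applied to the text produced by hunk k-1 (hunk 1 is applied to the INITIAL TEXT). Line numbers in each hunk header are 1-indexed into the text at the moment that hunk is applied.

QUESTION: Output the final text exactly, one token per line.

Hunk 1: at line 1 remove [dqua,siaf,ivb] add [dcjsi] -> 5 lines: nxg rmgc dcjsi gft ofit
Hunk 2: at line 1 remove [rmgc,dcjsi] add [pidj] -> 4 lines: nxg pidj gft ofit
Hunk 3: at line 2 remove [gft] add [gatms,rkd,egnm] -> 6 lines: nxg pidj gatms rkd egnm ofit
Hunk 4: at line 2 remove [gatms,rkd,egnm] add [dzkm,fwakf] -> 5 lines: nxg pidj dzkm fwakf ofit

Answer: nxg
pidj
dzkm
fwakf
ofit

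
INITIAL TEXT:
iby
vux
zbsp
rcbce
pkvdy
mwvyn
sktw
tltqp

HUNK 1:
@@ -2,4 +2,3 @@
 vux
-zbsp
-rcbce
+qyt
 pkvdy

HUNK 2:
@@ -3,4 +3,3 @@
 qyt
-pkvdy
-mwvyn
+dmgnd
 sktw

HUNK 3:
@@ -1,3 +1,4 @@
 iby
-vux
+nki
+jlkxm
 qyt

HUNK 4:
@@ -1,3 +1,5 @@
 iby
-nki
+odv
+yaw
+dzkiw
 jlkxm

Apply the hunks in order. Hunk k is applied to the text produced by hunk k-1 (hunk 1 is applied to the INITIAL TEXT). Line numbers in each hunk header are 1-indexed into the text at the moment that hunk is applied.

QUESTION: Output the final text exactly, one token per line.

Answer: iby
odv
yaw
dzkiw
jlkxm
qyt
dmgnd
sktw
tltqp

Derivation:
Hunk 1: at line 2 remove [zbsp,rcbce] add [qyt] -> 7 lines: iby vux qyt pkvdy mwvyn sktw tltqp
Hunk 2: at line 3 remove [pkvdy,mwvyn] add [dmgnd] -> 6 lines: iby vux qyt dmgnd sktw tltqp
Hunk 3: at line 1 remove [vux] add [nki,jlkxm] -> 7 lines: iby nki jlkxm qyt dmgnd sktw tltqp
Hunk 4: at line 1 remove [nki] add [odv,yaw,dzkiw] -> 9 lines: iby odv yaw dzkiw jlkxm qyt dmgnd sktw tltqp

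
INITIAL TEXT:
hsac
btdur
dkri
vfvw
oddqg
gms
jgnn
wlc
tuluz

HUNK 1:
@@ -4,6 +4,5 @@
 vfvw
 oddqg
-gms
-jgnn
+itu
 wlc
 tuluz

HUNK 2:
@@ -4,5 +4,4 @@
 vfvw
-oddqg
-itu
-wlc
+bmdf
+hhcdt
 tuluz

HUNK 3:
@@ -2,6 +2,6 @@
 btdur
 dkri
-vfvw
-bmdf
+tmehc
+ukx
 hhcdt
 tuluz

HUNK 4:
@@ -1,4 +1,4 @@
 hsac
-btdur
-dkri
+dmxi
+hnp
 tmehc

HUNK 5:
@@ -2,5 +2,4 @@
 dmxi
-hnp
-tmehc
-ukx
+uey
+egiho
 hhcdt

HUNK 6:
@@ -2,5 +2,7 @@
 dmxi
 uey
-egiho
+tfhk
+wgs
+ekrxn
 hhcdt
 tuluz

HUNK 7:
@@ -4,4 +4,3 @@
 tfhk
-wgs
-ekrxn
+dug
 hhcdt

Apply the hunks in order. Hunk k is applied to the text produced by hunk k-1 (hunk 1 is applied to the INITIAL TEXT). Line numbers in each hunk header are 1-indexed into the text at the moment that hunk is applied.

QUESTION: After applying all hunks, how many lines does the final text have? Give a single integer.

Answer: 7

Derivation:
Hunk 1: at line 4 remove [gms,jgnn] add [itu] -> 8 lines: hsac btdur dkri vfvw oddqg itu wlc tuluz
Hunk 2: at line 4 remove [oddqg,itu,wlc] add [bmdf,hhcdt] -> 7 lines: hsac btdur dkri vfvw bmdf hhcdt tuluz
Hunk 3: at line 2 remove [vfvw,bmdf] add [tmehc,ukx] -> 7 lines: hsac btdur dkri tmehc ukx hhcdt tuluz
Hunk 4: at line 1 remove [btdur,dkri] add [dmxi,hnp] -> 7 lines: hsac dmxi hnp tmehc ukx hhcdt tuluz
Hunk 5: at line 2 remove [hnp,tmehc,ukx] add [uey,egiho] -> 6 lines: hsac dmxi uey egiho hhcdt tuluz
Hunk 6: at line 2 remove [egiho] add [tfhk,wgs,ekrxn] -> 8 lines: hsac dmxi uey tfhk wgs ekrxn hhcdt tuluz
Hunk 7: at line 4 remove [wgs,ekrxn] add [dug] -> 7 lines: hsac dmxi uey tfhk dug hhcdt tuluz
Final line count: 7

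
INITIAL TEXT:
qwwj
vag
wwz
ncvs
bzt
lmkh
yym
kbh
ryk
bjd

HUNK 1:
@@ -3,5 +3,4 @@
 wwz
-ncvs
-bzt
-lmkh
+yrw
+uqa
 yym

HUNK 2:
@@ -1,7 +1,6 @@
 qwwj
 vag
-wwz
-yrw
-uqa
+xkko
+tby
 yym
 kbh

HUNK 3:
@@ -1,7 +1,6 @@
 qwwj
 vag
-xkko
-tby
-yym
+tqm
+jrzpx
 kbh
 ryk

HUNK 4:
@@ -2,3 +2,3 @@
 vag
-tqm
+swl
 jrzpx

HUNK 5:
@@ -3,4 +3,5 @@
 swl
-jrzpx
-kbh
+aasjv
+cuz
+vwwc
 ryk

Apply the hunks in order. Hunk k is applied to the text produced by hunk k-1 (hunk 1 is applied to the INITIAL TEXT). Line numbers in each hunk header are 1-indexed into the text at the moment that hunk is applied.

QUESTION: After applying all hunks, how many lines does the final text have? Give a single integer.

Hunk 1: at line 3 remove [ncvs,bzt,lmkh] add [yrw,uqa] -> 9 lines: qwwj vag wwz yrw uqa yym kbh ryk bjd
Hunk 2: at line 1 remove [wwz,yrw,uqa] add [xkko,tby] -> 8 lines: qwwj vag xkko tby yym kbh ryk bjd
Hunk 3: at line 1 remove [xkko,tby,yym] add [tqm,jrzpx] -> 7 lines: qwwj vag tqm jrzpx kbh ryk bjd
Hunk 4: at line 2 remove [tqm] add [swl] -> 7 lines: qwwj vag swl jrzpx kbh ryk bjd
Hunk 5: at line 3 remove [jrzpx,kbh] add [aasjv,cuz,vwwc] -> 8 lines: qwwj vag swl aasjv cuz vwwc ryk bjd
Final line count: 8

Answer: 8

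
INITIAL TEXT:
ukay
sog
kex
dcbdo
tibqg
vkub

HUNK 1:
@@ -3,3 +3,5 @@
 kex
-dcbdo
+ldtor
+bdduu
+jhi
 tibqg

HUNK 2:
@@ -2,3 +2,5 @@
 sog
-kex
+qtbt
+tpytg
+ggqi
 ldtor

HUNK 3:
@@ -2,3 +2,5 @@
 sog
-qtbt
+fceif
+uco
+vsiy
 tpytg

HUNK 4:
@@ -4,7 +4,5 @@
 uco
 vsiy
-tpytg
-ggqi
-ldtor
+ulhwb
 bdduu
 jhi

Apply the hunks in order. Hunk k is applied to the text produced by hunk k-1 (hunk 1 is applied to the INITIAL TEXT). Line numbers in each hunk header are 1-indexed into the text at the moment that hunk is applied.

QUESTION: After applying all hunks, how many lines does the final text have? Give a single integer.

Answer: 10

Derivation:
Hunk 1: at line 3 remove [dcbdo] add [ldtor,bdduu,jhi] -> 8 lines: ukay sog kex ldtor bdduu jhi tibqg vkub
Hunk 2: at line 2 remove [kex] add [qtbt,tpytg,ggqi] -> 10 lines: ukay sog qtbt tpytg ggqi ldtor bdduu jhi tibqg vkub
Hunk 3: at line 2 remove [qtbt] add [fceif,uco,vsiy] -> 12 lines: ukay sog fceif uco vsiy tpytg ggqi ldtor bdduu jhi tibqg vkub
Hunk 4: at line 4 remove [tpytg,ggqi,ldtor] add [ulhwb] -> 10 lines: ukay sog fceif uco vsiy ulhwb bdduu jhi tibqg vkub
Final line count: 10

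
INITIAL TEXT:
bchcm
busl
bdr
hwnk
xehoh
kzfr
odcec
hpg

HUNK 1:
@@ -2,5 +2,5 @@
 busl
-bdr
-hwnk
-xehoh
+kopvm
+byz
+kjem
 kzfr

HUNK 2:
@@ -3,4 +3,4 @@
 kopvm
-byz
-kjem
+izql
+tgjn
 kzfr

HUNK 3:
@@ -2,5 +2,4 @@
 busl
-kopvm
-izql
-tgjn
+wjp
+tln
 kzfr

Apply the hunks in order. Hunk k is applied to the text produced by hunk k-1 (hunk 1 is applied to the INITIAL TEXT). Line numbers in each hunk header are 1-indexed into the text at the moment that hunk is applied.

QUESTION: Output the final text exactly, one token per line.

Hunk 1: at line 2 remove [bdr,hwnk,xehoh] add [kopvm,byz,kjem] -> 8 lines: bchcm busl kopvm byz kjem kzfr odcec hpg
Hunk 2: at line 3 remove [byz,kjem] add [izql,tgjn] -> 8 lines: bchcm busl kopvm izql tgjn kzfr odcec hpg
Hunk 3: at line 2 remove [kopvm,izql,tgjn] add [wjp,tln] -> 7 lines: bchcm busl wjp tln kzfr odcec hpg

Answer: bchcm
busl
wjp
tln
kzfr
odcec
hpg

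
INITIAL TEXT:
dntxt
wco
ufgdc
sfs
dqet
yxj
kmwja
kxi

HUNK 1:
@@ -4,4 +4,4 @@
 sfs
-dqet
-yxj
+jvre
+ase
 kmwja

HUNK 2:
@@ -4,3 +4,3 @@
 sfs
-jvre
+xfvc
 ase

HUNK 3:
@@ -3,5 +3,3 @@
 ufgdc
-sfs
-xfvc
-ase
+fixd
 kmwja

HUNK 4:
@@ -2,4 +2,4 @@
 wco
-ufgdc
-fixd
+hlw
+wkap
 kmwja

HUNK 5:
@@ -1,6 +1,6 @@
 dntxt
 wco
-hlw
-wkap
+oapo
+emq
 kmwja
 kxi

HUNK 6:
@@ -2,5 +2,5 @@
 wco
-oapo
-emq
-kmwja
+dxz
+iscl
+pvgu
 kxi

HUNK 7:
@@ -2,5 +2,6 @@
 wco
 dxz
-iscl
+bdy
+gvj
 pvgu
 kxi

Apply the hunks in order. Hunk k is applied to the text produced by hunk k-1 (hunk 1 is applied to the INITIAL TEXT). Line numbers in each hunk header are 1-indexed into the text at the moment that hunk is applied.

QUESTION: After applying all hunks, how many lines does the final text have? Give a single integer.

Answer: 7

Derivation:
Hunk 1: at line 4 remove [dqet,yxj] add [jvre,ase] -> 8 lines: dntxt wco ufgdc sfs jvre ase kmwja kxi
Hunk 2: at line 4 remove [jvre] add [xfvc] -> 8 lines: dntxt wco ufgdc sfs xfvc ase kmwja kxi
Hunk 3: at line 3 remove [sfs,xfvc,ase] add [fixd] -> 6 lines: dntxt wco ufgdc fixd kmwja kxi
Hunk 4: at line 2 remove [ufgdc,fixd] add [hlw,wkap] -> 6 lines: dntxt wco hlw wkap kmwja kxi
Hunk 5: at line 1 remove [hlw,wkap] add [oapo,emq] -> 6 lines: dntxt wco oapo emq kmwja kxi
Hunk 6: at line 2 remove [oapo,emq,kmwja] add [dxz,iscl,pvgu] -> 6 lines: dntxt wco dxz iscl pvgu kxi
Hunk 7: at line 2 remove [iscl] add [bdy,gvj] -> 7 lines: dntxt wco dxz bdy gvj pvgu kxi
Final line count: 7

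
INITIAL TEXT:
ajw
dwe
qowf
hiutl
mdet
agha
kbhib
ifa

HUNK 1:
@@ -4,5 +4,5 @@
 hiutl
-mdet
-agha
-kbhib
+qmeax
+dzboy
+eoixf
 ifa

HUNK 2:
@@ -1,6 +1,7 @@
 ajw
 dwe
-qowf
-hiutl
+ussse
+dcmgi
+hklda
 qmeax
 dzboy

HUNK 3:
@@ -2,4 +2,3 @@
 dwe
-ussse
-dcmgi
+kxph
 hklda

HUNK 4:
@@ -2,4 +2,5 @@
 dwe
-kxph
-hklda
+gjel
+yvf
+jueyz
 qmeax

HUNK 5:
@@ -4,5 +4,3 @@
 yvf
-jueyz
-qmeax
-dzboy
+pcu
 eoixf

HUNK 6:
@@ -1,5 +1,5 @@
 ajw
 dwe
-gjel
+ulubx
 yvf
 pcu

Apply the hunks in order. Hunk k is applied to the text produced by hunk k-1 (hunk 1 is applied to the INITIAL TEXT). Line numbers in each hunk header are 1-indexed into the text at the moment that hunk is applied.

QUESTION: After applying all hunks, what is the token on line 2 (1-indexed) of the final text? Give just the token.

Answer: dwe

Derivation:
Hunk 1: at line 4 remove [mdet,agha,kbhib] add [qmeax,dzboy,eoixf] -> 8 lines: ajw dwe qowf hiutl qmeax dzboy eoixf ifa
Hunk 2: at line 1 remove [qowf,hiutl] add [ussse,dcmgi,hklda] -> 9 lines: ajw dwe ussse dcmgi hklda qmeax dzboy eoixf ifa
Hunk 3: at line 2 remove [ussse,dcmgi] add [kxph] -> 8 lines: ajw dwe kxph hklda qmeax dzboy eoixf ifa
Hunk 4: at line 2 remove [kxph,hklda] add [gjel,yvf,jueyz] -> 9 lines: ajw dwe gjel yvf jueyz qmeax dzboy eoixf ifa
Hunk 5: at line 4 remove [jueyz,qmeax,dzboy] add [pcu] -> 7 lines: ajw dwe gjel yvf pcu eoixf ifa
Hunk 6: at line 1 remove [gjel] add [ulubx] -> 7 lines: ajw dwe ulubx yvf pcu eoixf ifa
Final line 2: dwe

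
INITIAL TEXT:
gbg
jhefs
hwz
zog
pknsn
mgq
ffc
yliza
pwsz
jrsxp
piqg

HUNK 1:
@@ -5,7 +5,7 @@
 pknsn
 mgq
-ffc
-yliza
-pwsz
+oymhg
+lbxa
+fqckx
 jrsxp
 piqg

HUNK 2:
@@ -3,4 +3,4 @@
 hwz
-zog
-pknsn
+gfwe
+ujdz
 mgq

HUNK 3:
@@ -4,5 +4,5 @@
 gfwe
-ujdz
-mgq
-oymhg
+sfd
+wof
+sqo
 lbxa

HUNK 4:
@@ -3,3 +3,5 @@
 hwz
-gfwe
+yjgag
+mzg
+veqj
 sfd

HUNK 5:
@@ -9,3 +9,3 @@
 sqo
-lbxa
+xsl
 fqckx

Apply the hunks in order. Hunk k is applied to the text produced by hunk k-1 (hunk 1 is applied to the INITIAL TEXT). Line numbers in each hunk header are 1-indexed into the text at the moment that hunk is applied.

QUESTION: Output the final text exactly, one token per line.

Answer: gbg
jhefs
hwz
yjgag
mzg
veqj
sfd
wof
sqo
xsl
fqckx
jrsxp
piqg

Derivation:
Hunk 1: at line 5 remove [ffc,yliza,pwsz] add [oymhg,lbxa,fqckx] -> 11 lines: gbg jhefs hwz zog pknsn mgq oymhg lbxa fqckx jrsxp piqg
Hunk 2: at line 3 remove [zog,pknsn] add [gfwe,ujdz] -> 11 lines: gbg jhefs hwz gfwe ujdz mgq oymhg lbxa fqckx jrsxp piqg
Hunk 3: at line 4 remove [ujdz,mgq,oymhg] add [sfd,wof,sqo] -> 11 lines: gbg jhefs hwz gfwe sfd wof sqo lbxa fqckx jrsxp piqg
Hunk 4: at line 3 remove [gfwe] add [yjgag,mzg,veqj] -> 13 lines: gbg jhefs hwz yjgag mzg veqj sfd wof sqo lbxa fqckx jrsxp piqg
Hunk 5: at line 9 remove [lbxa] add [xsl] -> 13 lines: gbg jhefs hwz yjgag mzg veqj sfd wof sqo xsl fqckx jrsxp piqg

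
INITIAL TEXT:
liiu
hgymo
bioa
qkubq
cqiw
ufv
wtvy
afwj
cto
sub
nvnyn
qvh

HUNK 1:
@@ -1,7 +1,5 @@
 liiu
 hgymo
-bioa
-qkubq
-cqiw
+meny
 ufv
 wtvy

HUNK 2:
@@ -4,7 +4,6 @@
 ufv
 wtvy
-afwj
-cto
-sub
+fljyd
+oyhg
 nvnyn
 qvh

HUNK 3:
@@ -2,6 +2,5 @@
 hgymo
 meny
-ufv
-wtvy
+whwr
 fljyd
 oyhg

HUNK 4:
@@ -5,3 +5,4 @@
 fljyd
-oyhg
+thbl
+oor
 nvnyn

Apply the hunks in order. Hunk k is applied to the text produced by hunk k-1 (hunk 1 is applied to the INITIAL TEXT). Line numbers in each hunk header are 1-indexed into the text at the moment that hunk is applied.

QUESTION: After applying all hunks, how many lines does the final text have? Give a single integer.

Hunk 1: at line 1 remove [bioa,qkubq,cqiw] add [meny] -> 10 lines: liiu hgymo meny ufv wtvy afwj cto sub nvnyn qvh
Hunk 2: at line 4 remove [afwj,cto,sub] add [fljyd,oyhg] -> 9 lines: liiu hgymo meny ufv wtvy fljyd oyhg nvnyn qvh
Hunk 3: at line 2 remove [ufv,wtvy] add [whwr] -> 8 lines: liiu hgymo meny whwr fljyd oyhg nvnyn qvh
Hunk 4: at line 5 remove [oyhg] add [thbl,oor] -> 9 lines: liiu hgymo meny whwr fljyd thbl oor nvnyn qvh
Final line count: 9

Answer: 9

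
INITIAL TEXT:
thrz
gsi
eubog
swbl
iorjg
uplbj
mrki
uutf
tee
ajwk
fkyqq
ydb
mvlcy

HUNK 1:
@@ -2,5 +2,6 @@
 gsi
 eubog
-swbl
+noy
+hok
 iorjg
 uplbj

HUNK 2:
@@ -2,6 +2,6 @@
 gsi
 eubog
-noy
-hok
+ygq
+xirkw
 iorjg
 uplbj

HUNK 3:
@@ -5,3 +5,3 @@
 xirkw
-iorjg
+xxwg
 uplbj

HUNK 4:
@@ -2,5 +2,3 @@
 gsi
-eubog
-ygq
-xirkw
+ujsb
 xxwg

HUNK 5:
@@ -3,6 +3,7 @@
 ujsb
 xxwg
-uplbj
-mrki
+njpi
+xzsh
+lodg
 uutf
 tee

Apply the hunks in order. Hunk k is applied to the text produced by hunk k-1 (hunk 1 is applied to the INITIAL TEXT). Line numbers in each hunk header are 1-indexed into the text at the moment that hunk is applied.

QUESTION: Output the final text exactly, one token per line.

Answer: thrz
gsi
ujsb
xxwg
njpi
xzsh
lodg
uutf
tee
ajwk
fkyqq
ydb
mvlcy

Derivation:
Hunk 1: at line 2 remove [swbl] add [noy,hok] -> 14 lines: thrz gsi eubog noy hok iorjg uplbj mrki uutf tee ajwk fkyqq ydb mvlcy
Hunk 2: at line 2 remove [noy,hok] add [ygq,xirkw] -> 14 lines: thrz gsi eubog ygq xirkw iorjg uplbj mrki uutf tee ajwk fkyqq ydb mvlcy
Hunk 3: at line 5 remove [iorjg] add [xxwg] -> 14 lines: thrz gsi eubog ygq xirkw xxwg uplbj mrki uutf tee ajwk fkyqq ydb mvlcy
Hunk 4: at line 2 remove [eubog,ygq,xirkw] add [ujsb] -> 12 lines: thrz gsi ujsb xxwg uplbj mrki uutf tee ajwk fkyqq ydb mvlcy
Hunk 5: at line 3 remove [uplbj,mrki] add [njpi,xzsh,lodg] -> 13 lines: thrz gsi ujsb xxwg njpi xzsh lodg uutf tee ajwk fkyqq ydb mvlcy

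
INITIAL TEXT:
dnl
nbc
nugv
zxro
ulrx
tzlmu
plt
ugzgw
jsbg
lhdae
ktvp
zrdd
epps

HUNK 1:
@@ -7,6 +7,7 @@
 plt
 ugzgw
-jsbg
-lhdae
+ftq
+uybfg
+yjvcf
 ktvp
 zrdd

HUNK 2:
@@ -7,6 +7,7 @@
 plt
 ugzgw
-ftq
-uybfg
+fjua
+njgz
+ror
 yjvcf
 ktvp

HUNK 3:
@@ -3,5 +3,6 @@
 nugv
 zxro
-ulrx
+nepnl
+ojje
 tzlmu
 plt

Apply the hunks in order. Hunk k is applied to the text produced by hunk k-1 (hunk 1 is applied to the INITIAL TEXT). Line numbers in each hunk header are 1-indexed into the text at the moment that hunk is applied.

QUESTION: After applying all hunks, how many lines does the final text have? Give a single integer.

Hunk 1: at line 7 remove [jsbg,lhdae] add [ftq,uybfg,yjvcf] -> 14 lines: dnl nbc nugv zxro ulrx tzlmu plt ugzgw ftq uybfg yjvcf ktvp zrdd epps
Hunk 2: at line 7 remove [ftq,uybfg] add [fjua,njgz,ror] -> 15 lines: dnl nbc nugv zxro ulrx tzlmu plt ugzgw fjua njgz ror yjvcf ktvp zrdd epps
Hunk 3: at line 3 remove [ulrx] add [nepnl,ojje] -> 16 lines: dnl nbc nugv zxro nepnl ojje tzlmu plt ugzgw fjua njgz ror yjvcf ktvp zrdd epps
Final line count: 16

Answer: 16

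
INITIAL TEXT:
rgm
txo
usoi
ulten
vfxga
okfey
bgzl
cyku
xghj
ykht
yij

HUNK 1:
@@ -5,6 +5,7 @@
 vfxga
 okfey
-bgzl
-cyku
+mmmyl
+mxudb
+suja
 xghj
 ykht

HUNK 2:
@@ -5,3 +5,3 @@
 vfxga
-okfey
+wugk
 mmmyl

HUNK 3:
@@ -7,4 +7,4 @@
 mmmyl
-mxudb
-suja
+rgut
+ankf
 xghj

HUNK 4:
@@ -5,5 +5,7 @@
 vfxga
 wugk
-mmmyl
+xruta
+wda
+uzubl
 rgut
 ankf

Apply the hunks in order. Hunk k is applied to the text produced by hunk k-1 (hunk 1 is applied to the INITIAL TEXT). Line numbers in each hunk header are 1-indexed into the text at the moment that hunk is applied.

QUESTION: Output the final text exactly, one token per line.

Hunk 1: at line 5 remove [bgzl,cyku] add [mmmyl,mxudb,suja] -> 12 lines: rgm txo usoi ulten vfxga okfey mmmyl mxudb suja xghj ykht yij
Hunk 2: at line 5 remove [okfey] add [wugk] -> 12 lines: rgm txo usoi ulten vfxga wugk mmmyl mxudb suja xghj ykht yij
Hunk 3: at line 7 remove [mxudb,suja] add [rgut,ankf] -> 12 lines: rgm txo usoi ulten vfxga wugk mmmyl rgut ankf xghj ykht yij
Hunk 4: at line 5 remove [mmmyl] add [xruta,wda,uzubl] -> 14 lines: rgm txo usoi ulten vfxga wugk xruta wda uzubl rgut ankf xghj ykht yij

Answer: rgm
txo
usoi
ulten
vfxga
wugk
xruta
wda
uzubl
rgut
ankf
xghj
ykht
yij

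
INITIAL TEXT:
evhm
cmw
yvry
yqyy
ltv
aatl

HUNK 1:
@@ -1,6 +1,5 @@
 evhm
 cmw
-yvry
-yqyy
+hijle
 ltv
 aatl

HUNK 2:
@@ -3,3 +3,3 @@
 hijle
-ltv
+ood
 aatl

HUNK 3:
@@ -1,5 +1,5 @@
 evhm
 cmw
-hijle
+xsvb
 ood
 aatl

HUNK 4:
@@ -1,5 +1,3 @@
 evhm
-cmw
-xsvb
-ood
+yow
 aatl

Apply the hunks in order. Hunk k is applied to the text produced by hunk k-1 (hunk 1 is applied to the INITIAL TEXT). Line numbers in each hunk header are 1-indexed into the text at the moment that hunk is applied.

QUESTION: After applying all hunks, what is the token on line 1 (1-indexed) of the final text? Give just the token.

Hunk 1: at line 1 remove [yvry,yqyy] add [hijle] -> 5 lines: evhm cmw hijle ltv aatl
Hunk 2: at line 3 remove [ltv] add [ood] -> 5 lines: evhm cmw hijle ood aatl
Hunk 3: at line 1 remove [hijle] add [xsvb] -> 5 lines: evhm cmw xsvb ood aatl
Hunk 4: at line 1 remove [cmw,xsvb,ood] add [yow] -> 3 lines: evhm yow aatl
Final line 1: evhm

Answer: evhm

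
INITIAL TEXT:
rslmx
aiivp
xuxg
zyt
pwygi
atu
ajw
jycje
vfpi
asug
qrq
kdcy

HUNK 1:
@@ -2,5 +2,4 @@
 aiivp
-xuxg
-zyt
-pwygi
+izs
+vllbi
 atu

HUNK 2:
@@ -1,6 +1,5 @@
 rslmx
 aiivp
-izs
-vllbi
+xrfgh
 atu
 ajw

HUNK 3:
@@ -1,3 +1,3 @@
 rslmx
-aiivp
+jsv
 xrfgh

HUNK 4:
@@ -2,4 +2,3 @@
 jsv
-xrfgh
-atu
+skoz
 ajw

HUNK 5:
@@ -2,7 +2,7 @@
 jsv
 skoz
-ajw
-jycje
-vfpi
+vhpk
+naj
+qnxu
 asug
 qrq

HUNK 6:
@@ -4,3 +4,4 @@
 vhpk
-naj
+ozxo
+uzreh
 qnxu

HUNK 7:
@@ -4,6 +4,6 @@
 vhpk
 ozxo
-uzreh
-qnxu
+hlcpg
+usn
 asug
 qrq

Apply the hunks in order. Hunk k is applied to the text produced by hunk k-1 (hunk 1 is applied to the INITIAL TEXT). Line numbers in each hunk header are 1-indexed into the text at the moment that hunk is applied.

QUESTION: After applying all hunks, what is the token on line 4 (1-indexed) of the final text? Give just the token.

Hunk 1: at line 2 remove [xuxg,zyt,pwygi] add [izs,vllbi] -> 11 lines: rslmx aiivp izs vllbi atu ajw jycje vfpi asug qrq kdcy
Hunk 2: at line 1 remove [izs,vllbi] add [xrfgh] -> 10 lines: rslmx aiivp xrfgh atu ajw jycje vfpi asug qrq kdcy
Hunk 3: at line 1 remove [aiivp] add [jsv] -> 10 lines: rslmx jsv xrfgh atu ajw jycje vfpi asug qrq kdcy
Hunk 4: at line 2 remove [xrfgh,atu] add [skoz] -> 9 lines: rslmx jsv skoz ajw jycje vfpi asug qrq kdcy
Hunk 5: at line 2 remove [ajw,jycje,vfpi] add [vhpk,naj,qnxu] -> 9 lines: rslmx jsv skoz vhpk naj qnxu asug qrq kdcy
Hunk 6: at line 4 remove [naj] add [ozxo,uzreh] -> 10 lines: rslmx jsv skoz vhpk ozxo uzreh qnxu asug qrq kdcy
Hunk 7: at line 4 remove [uzreh,qnxu] add [hlcpg,usn] -> 10 lines: rslmx jsv skoz vhpk ozxo hlcpg usn asug qrq kdcy
Final line 4: vhpk

Answer: vhpk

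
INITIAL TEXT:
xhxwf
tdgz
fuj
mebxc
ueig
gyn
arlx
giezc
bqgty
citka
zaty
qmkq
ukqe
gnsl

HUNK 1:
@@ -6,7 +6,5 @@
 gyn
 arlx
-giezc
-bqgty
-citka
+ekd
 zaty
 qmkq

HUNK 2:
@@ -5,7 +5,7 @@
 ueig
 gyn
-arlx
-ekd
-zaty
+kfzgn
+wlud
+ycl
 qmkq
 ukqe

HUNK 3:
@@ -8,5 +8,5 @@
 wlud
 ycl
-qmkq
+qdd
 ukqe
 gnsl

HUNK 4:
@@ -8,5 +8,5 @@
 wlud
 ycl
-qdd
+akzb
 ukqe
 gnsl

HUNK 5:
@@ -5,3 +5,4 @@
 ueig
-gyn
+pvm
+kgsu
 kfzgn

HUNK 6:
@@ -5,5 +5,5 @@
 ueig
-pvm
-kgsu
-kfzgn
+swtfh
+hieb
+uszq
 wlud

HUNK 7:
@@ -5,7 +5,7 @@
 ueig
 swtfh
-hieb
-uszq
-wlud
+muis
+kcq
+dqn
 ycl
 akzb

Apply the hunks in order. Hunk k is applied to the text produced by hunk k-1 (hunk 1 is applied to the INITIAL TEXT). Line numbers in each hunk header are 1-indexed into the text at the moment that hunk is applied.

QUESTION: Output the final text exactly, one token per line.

Answer: xhxwf
tdgz
fuj
mebxc
ueig
swtfh
muis
kcq
dqn
ycl
akzb
ukqe
gnsl

Derivation:
Hunk 1: at line 6 remove [giezc,bqgty,citka] add [ekd] -> 12 lines: xhxwf tdgz fuj mebxc ueig gyn arlx ekd zaty qmkq ukqe gnsl
Hunk 2: at line 5 remove [arlx,ekd,zaty] add [kfzgn,wlud,ycl] -> 12 lines: xhxwf tdgz fuj mebxc ueig gyn kfzgn wlud ycl qmkq ukqe gnsl
Hunk 3: at line 8 remove [qmkq] add [qdd] -> 12 lines: xhxwf tdgz fuj mebxc ueig gyn kfzgn wlud ycl qdd ukqe gnsl
Hunk 4: at line 8 remove [qdd] add [akzb] -> 12 lines: xhxwf tdgz fuj mebxc ueig gyn kfzgn wlud ycl akzb ukqe gnsl
Hunk 5: at line 5 remove [gyn] add [pvm,kgsu] -> 13 lines: xhxwf tdgz fuj mebxc ueig pvm kgsu kfzgn wlud ycl akzb ukqe gnsl
Hunk 6: at line 5 remove [pvm,kgsu,kfzgn] add [swtfh,hieb,uszq] -> 13 lines: xhxwf tdgz fuj mebxc ueig swtfh hieb uszq wlud ycl akzb ukqe gnsl
Hunk 7: at line 5 remove [hieb,uszq,wlud] add [muis,kcq,dqn] -> 13 lines: xhxwf tdgz fuj mebxc ueig swtfh muis kcq dqn ycl akzb ukqe gnsl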